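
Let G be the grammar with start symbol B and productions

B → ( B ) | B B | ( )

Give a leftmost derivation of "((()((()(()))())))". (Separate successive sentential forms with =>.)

B=>(B)=>((B))=>((BB))=>((()B))=>((()(B)))=>((()(BB)))=>((()((B)B)))=>((()((BB)B)))=>((()((()B)B)))=>((()((()(B))B)))=>((()((()(()))B)))=>((()((()(()))())))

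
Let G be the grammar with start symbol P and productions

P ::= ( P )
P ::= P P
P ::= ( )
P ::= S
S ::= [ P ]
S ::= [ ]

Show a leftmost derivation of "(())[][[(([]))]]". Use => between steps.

P=>PP=>(P)P=>(())P=>(())PP=>(())SP=>(())[]P=>(())[]S=>(())[][P]=>(())[][S]=>(())[][[P]]=>(())[][[(P)]]=>(())[][[((P))]]=>(())[][[((S))]]=>(())[][[(([]))]]

P => PP   [P ::= P P]
PP => (P)P   [P ::= ( P )]
(P)P => (())P   [P ::= ( )]
(())P => (())PP   [P ::= P P]
(())PP => (())SP   [P ::= S]
(())SP => (())[]P   [S ::= [ ]]
(())[]P => (())[]S   [P ::= S]
(())[]S => (())[][P]   [S ::= [ P ]]
(())[][P] => (())[][S]   [P ::= S]
(())[][S] => (())[][[P]]   [S ::= [ P ]]
(())[][[P]] => (())[][[(P)]]   [P ::= ( P )]
(())[][[(P)]] => (())[][[((P))]]   [P ::= ( P )]
(())[][[((P))]] => (())[][[((S))]]   [P ::= S]
(())[][[((S))]] => (())[][[(([]))]]   [S ::= [ ]]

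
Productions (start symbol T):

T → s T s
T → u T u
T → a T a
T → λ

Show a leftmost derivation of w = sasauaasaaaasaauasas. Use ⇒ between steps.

T ⇒ sTs ⇒ saTas ⇒ sasTsas ⇒ sasaTasas ⇒ sasauTuasas ⇒ sasauaTauasas ⇒ sasauaaTaauasas ⇒ sasauaasTsaauasas ⇒ sasauaasaTasaauasas ⇒ sasauaasaaTaasaauasas ⇒ sasauaasaaaasaauasas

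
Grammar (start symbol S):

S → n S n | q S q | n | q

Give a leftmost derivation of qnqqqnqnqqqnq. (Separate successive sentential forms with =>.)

S=>qSq=>qnSnq=>qnqSqnq=>qnqqSqqnq=>qnqqqSqqqnq=>qnqqqnSnqqqnq=>qnqqqnqnqqqnq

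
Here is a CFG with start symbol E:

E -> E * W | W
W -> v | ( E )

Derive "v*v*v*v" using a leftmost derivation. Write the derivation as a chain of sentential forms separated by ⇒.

E ⇒ E*W ⇒ E*W*W ⇒ E*W*W*W ⇒ W*W*W*W ⇒ v*W*W*W ⇒ v*v*W*W ⇒ v*v*v*W ⇒ v*v*v*v

E ⇒ E*W   [E -> E * W]
E*W ⇒ E*W*W   [E -> E * W]
E*W*W ⇒ E*W*W*W   [E -> E * W]
E*W*W*W ⇒ W*W*W*W   [E -> W]
W*W*W*W ⇒ v*W*W*W   [W -> v]
v*W*W*W ⇒ v*v*W*W   [W -> v]
v*v*W*W ⇒ v*v*v*W   [W -> v]
v*v*v*W ⇒ v*v*v*v   [W -> v]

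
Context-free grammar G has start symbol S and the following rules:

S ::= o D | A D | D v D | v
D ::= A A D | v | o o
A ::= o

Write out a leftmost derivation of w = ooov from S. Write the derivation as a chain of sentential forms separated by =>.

S => AD   [S ::= A D]
AD => oD   [A ::= o]
oD => oAAD   [D ::= A A D]
oAAD => ooAD   [A ::= o]
ooAD => oooD   [A ::= o]
oooD => ooov   [D ::= v]

S => AD => oD => oAAD => ooAD => oooD => ooov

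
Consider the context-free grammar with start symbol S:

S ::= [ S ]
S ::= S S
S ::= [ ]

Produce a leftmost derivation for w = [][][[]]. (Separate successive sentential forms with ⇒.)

S⇒SS⇒[]S⇒[]SS⇒[][]S⇒[][][S]⇒[][][[]]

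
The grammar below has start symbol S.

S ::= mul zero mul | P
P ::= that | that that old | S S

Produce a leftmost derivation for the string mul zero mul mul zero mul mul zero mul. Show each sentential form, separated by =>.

S => P   [S ::= P]
P => S S   [P ::= S S]
S S => P S   [S ::= P]
P S => S S S   [P ::= S S]
S S S => mul zero mul S S   [S ::= mul zero mul]
mul zero mul S S => mul zero mul mul zero mul S   [S ::= mul zero mul]
mul zero mul mul zero mul S => mul zero mul mul zero mul mul zero mul   [S ::= mul zero mul]

S => P => S S => P S => S S S => mul zero mul S S => mul zero mul mul zero mul S => mul zero mul mul zero mul mul zero mul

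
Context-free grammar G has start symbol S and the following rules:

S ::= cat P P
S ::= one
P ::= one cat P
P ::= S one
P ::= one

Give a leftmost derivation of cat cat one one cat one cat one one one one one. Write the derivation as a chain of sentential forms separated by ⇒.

S ⇒ cat P P ⇒ cat S one P ⇒ cat cat P P one P ⇒ cat cat one P one P ⇒ cat cat one one cat P one P ⇒ cat cat one one cat one cat P one P ⇒ cat cat one one cat one cat S one one P ⇒ cat cat one one cat one cat one one one P ⇒ cat cat one one cat one cat one one one S one ⇒ cat cat one one cat one cat one one one one one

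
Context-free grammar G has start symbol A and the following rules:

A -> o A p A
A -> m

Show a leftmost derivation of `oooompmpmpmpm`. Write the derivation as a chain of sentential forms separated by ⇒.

A ⇒ oApA ⇒ ooApApA ⇒ oooApApApA ⇒ ooooApApApApA ⇒ oooompApApApA ⇒ oooompmpApApA ⇒ oooompmpmpApA ⇒ oooompmpmpmpA ⇒ oooompmpmpmpm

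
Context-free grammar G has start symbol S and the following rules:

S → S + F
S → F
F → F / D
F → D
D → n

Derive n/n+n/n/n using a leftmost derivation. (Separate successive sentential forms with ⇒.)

S ⇒ S+F   [S → S + F]
S+F ⇒ F+F   [S → F]
F+F ⇒ F/D+F   [F → F / D]
F/D+F ⇒ D/D+F   [F → D]
D/D+F ⇒ n/D+F   [D → n]
n/D+F ⇒ n/n+F   [D → n]
n/n+F ⇒ n/n+F/D   [F → F / D]
n/n+F/D ⇒ n/n+F/D/D   [F → F / D]
n/n+F/D/D ⇒ n/n+D/D/D   [F → D]
n/n+D/D/D ⇒ n/n+n/D/D   [D → n]
n/n+n/D/D ⇒ n/n+n/n/D   [D → n]
n/n+n/n/D ⇒ n/n+n/n/n   [D → n]

S ⇒ S+F ⇒ F+F ⇒ F/D+F ⇒ D/D+F ⇒ n/D+F ⇒ n/n+F ⇒ n/n+F/D ⇒ n/n+F/D/D ⇒ n/n+D/D/D ⇒ n/n+n/D/D ⇒ n/n+n/n/D ⇒ n/n+n/n/n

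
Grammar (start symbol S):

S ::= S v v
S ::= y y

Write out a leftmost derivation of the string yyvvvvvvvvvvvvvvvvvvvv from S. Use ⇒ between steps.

S ⇒ Svv   [S ::= S v v]
Svv ⇒ Svvvv   [S ::= S v v]
Svvvv ⇒ Svvvvvv   [S ::= S v v]
Svvvvvv ⇒ Svvvvvvvv   [S ::= S v v]
Svvvvvvvv ⇒ Svvvvvvvvvv   [S ::= S v v]
Svvvvvvvvvv ⇒ Svvvvvvvvvvvv   [S ::= S v v]
Svvvvvvvvvvvv ⇒ Svvvvvvvvvvvvvv   [S ::= S v v]
Svvvvvvvvvvvvvv ⇒ Svvvvvvvvvvvvvvvv   [S ::= S v v]
Svvvvvvvvvvvvvvvv ⇒ Svvvvvvvvvvvvvvvvvv   [S ::= S v v]
Svvvvvvvvvvvvvvvvvv ⇒ Svvvvvvvvvvvvvvvvvvvv   [S ::= S v v]
Svvvvvvvvvvvvvvvvvvvv ⇒ yyvvvvvvvvvvvvvvvvvvvv   [S ::= y y]

S ⇒ Svv ⇒ Svvvv ⇒ Svvvvvv ⇒ Svvvvvvvv ⇒ Svvvvvvvvvv ⇒ Svvvvvvvvvvvv ⇒ Svvvvvvvvvvvvvv ⇒ Svvvvvvvvvvvvvvvv ⇒ Svvvvvvvvvvvvvvvvvv ⇒ Svvvvvvvvvvvvvvvvvvvv ⇒ yyvvvvvvvvvvvvvvvvvvvv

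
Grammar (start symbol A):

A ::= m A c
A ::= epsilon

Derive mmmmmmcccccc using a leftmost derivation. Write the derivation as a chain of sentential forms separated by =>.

A=>mAc=>mmAcc=>mmmAccc=>mmmmAcccc=>mmmmmAccccc=>mmmmmmAcccccc=>mmmmmmcccccc

A => mAc   [A ::= m A c]
mAc => mmAcc   [A ::= m A c]
mmAcc => mmmAccc   [A ::= m A c]
mmmAccc => mmmmAcccc   [A ::= m A c]
mmmmAcccc => mmmmmAccccc   [A ::= m A c]
mmmmmAccccc => mmmmmmAcccccc   [A ::= m A c]
mmmmmmAcccccc => mmmmmmcccccc   [A ::= epsilon]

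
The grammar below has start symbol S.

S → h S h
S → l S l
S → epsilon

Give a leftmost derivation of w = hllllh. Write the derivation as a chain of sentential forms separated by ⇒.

S ⇒ hSh ⇒ hlSlh ⇒ hllSllh ⇒ hllllh

S ⇒ hSh   [S → h S h]
hSh ⇒ hlSlh   [S → l S l]
hlSlh ⇒ hllSllh   [S → l S l]
hllSllh ⇒ hllllh   [S → epsilon]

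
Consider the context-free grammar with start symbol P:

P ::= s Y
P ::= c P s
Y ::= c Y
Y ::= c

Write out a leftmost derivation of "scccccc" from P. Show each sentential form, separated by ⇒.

P ⇒ sY ⇒ scY ⇒ sccY ⇒ scccY ⇒ sccccY ⇒ scccccY ⇒ scccccc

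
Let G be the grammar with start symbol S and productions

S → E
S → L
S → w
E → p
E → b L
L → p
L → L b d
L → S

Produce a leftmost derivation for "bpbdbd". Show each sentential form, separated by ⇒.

S ⇒ L ⇒ Lbd ⇒ Lbdbd ⇒ Sbdbd ⇒ Ebdbd ⇒ bLbdbd ⇒ bpbdbd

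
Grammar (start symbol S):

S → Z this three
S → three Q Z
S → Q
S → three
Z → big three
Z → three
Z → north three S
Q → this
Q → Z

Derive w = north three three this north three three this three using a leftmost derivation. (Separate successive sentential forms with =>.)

S => Z this three => north three S this three => north three three Q Z this three => north three three this Z this three => north three three this north three S this three => north three three this north three three this three

S => Z this three   [S → Z this three]
Z this three => north three S this three   [Z → north three S]
north three S this three => north three three Q Z this three   [S → three Q Z]
north three three Q Z this three => north three three this Z this three   [Q → this]
north three three this Z this three => north three three this north three S this three   [Z → north three S]
north three three this north three S this three => north three three this north three three this three   [S → three]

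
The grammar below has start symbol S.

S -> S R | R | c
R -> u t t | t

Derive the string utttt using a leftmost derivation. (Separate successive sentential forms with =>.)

S => SR   [S -> S R]
SR => SRR   [S -> S R]
SRR => RRR   [S -> R]
RRR => uttRR   [R -> u t t]
uttRR => utttR   [R -> t]
utttR => utttt   [R -> t]

S=>SR=>SRR=>RRR=>uttRR=>utttR=>utttt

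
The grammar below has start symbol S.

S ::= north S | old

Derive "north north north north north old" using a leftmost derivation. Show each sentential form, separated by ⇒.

S ⇒ north S ⇒ north north S ⇒ north north north S ⇒ north north north north S ⇒ north north north north north S ⇒ north north north north north old

S ⇒ north S   [S ::= north S]
north S ⇒ north north S   [S ::= north S]
north north S ⇒ north north north S   [S ::= north S]
north north north S ⇒ north north north north S   [S ::= north S]
north north north north S ⇒ north north north north north S   [S ::= north S]
north north north north north S ⇒ north north north north north old   [S ::= old]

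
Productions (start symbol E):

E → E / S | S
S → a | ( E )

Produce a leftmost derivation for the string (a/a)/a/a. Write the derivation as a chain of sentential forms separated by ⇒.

E ⇒ E/S   [E → E / S]
E/S ⇒ E/S/S   [E → E / S]
E/S/S ⇒ S/S/S   [E → S]
S/S/S ⇒ (E)/S/S   [S → ( E )]
(E)/S/S ⇒ (E/S)/S/S   [E → E / S]
(E/S)/S/S ⇒ (S/S)/S/S   [E → S]
(S/S)/S/S ⇒ (a/S)/S/S   [S → a]
(a/S)/S/S ⇒ (a/a)/S/S   [S → a]
(a/a)/S/S ⇒ (a/a)/a/S   [S → a]
(a/a)/a/S ⇒ (a/a)/a/a   [S → a]

E ⇒ E/S ⇒ E/S/S ⇒ S/S/S ⇒ (E)/S/S ⇒ (E/S)/S/S ⇒ (S/S)/S/S ⇒ (a/S)/S/S ⇒ (a/a)/S/S ⇒ (a/a)/a/S ⇒ (a/a)/a/a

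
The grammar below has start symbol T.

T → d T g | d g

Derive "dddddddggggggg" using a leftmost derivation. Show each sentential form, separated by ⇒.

T⇒dTg⇒ddTgg⇒dddTggg⇒ddddTgggg⇒dddddTggggg⇒ddddddTgggggg⇒dddddddggggggg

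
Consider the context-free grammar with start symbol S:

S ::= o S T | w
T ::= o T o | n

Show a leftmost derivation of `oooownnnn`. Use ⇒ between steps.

S ⇒ oST   [S ::= o S T]
oST ⇒ ooSTT   [S ::= o S T]
ooSTT ⇒ oooSTTT   [S ::= o S T]
oooSTTT ⇒ ooooSTTTT   [S ::= o S T]
ooooSTTTT ⇒ oooowTTTT   [S ::= w]
oooowTTTT ⇒ oooownTTT   [T ::= n]
oooownTTT ⇒ oooownnTT   [T ::= n]
oooownnTT ⇒ oooownnnT   [T ::= n]
oooownnnT ⇒ oooownnnn   [T ::= n]

S ⇒ oST ⇒ ooSTT ⇒ oooSTTT ⇒ ooooSTTTT ⇒ oooowTTTT ⇒ oooownTTT ⇒ oooownnTT ⇒ oooownnnT ⇒ oooownnnn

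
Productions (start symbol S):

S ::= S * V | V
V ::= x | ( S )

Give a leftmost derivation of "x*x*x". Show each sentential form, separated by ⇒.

S ⇒ S*V ⇒ S*V*V ⇒ V*V*V ⇒ x*V*V ⇒ x*x*V ⇒ x*x*x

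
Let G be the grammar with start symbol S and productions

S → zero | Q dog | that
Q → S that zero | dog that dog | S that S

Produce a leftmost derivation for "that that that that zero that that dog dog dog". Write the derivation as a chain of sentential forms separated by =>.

S => Q dog   [S → Q dog]
Q dog => S that S dog   [Q → S that S]
S that S dog => that that S dog   [S → that]
that that S dog => that that Q dog dog   [S → Q dog]
that that Q dog dog => that that S that S dog dog   [Q → S that S]
that that S that S dog dog => that that that that S dog dog   [S → that]
that that that that S dog dog => that that that that Q dog dog dog   [S → Q dog]
that that that that Q dog dog dog => that that that that S that S dog dog dog   [Q → S that S]
that that that that S that S dog dog dog => that that that that zero that S dog dog dog   [S → zero]
that that that that zero that S dog dog dog => that that that that zero that that dog dog dog   [S → that]

S => Q dog => S that S dog => that that S dog => that that Q dog dog => that that S that S dog dog => that that that that S dog dog => that that that that Q dog dog dog => that that that that S that S dog dog dog => that that that that zero that S dog dog dog => that that that that zero that that dog dog dog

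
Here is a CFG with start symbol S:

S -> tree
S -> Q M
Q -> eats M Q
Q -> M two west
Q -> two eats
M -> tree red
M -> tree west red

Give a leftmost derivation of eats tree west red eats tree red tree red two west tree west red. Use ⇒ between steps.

S ⇒ Q M ⇒ eats M Q M ⇒ eats tree west red Q M ⇒ eats tree west red eats M Q M ⇒ eats tree west red eats tree red Q M ⇒ eats tree west red eats tree red M two west M ⇒ eats tree west red eats tree red tree red two west M ⇒ eats tree west red eats tree red tree red two west tree west red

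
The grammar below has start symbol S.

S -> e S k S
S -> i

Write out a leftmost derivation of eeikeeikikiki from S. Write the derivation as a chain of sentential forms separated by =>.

S=>eSkS=>eeSkSkS=>eeikSkS=>eeikeSkSkS=>eeikeeSkSkSkS=>eeikeeikSkSkS=>eeikeeikikSkS=>eeikeeikikikS=>eeikeeikikiki

S => eSkS   [S -> e S k S]
eSkS => eeSkSkS   [S -> e S k S]
eeSkSkS => eeikSkS   [S -> i]
eeikSkS => eeikeSkSkS   [S -> e S k S]
eeikeSkSkS => eeikeeSkSkSkS   [S -> e S k S]
eeikeeSkSkSkS => eeikeeikSkSkS   [S -> i]
eeikeeikSkSkS => eeikeeikikSkS   [S -> i]
eeikeeikikSkS => eeikeeikikikS   [S -> i]
eeikeeikikikS => eeikeeikikiki   [S -> i]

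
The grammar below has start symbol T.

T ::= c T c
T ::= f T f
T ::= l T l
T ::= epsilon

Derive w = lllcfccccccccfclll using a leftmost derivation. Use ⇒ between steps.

T ⇒ lTl ⇒ llTll ⇒ lllTlll ⇒ lllcTclll ⇒ lllcfTfclll ⇒ lllcfcTcfclll ⇒ lllcfccTccfclll ⇒ lllcfcccTcccfclll ⇒ lllcfccccTccccfclll ⇒ lllcfccccccccfclll

T ⇒ lTl   [T ::= l T l]
lTl ⇒ llTll   [T ::= l T l]
llTll ⇒ lllTlll   [T ::= l T l]
lllTlll ⇒ lllcTclll   [T ::= c T c]
lllcTclll ⇒ lllcfTfclll   [T ::= f T f]
lllcfTfclll ⇒ lllcfcTcfclll   [T ::= c T c]
lllcfcTcfclll ⇒ lllcfccTccfclll   [T ::= c T c]
lllcfccTccfclll ⇒ lllcfcccTcccfclll   [T ::= c T c]
lllcfcccTcccfclll ⇒ lllcfccccTccccfclll   [T ::= c T c]
lllcfccccTccccfclll ⇒ lllcfccccccccfclll   [T ::= epsilon]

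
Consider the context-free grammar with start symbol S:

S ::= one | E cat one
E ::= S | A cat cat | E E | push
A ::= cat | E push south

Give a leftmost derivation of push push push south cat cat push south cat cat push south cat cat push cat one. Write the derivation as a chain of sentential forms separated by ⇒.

S ⇒ E cat one   [S ::= E cat one]
E cat one ⇒ E E cat one   [E ::= E E]
E E cat one ⇒ push E cat one   [E ::= push]
push E cat one ⇒ push E E cat one   [E ::= E E]
push E E cat one ⇒ push A cat cat E cat one   [E ::= A cat cat]
push A cat cat E cat one ⇒ push E push south cat cat E cat one   [A ::= E push south]
push E push south cat cat E cat one ⇒ push A cat cat push south cat cat E cat one   [E ::= A cat cat]
push A cat cat push south cat cat E cat one ⇒ push E push south cat cat push south cat cat E cat one   [A ::= E push south]
push E push south cat cat push south cat cat E cat one ⇒ push A cat cat push south cat cat push south cat cat E cat one   [E ::= A cat cat]
push A cat cat push south cat cat push south cat cat E cat one ⇒ push E push south cat cat push south cat cat push south cat cat E cat one   [A ::= E push south]
push E push south cat cat push south cat cat push south cat cat E cat one ⇒ push push push south cat cat push south cat cat push south cat cat E cat one   [E ::= push]
push push push south cat cat push south cat cat push south cat cat E cat one ⇒ push push push south cat cat push south cat cat push south cat cat push cat one   [E ::= push]

S ⇒ E cat one ⇒ E E cat one ⇒ push E cat one ⇒ push E E cat one ⇒ push A cat cat E cat one ⇒ push E push south cat cat E cat one ⇒ push A cat cat push south cat cat E cat one ⇒ push E push south cat cat push south cat cat E cat one ⇒ push A cat cat push south cat cat push south cat cat E cat one ⇒ push E push south cat cat push south cat cat push south cat cat E cat one ⇒ push push push south cat cat push south cat cat push south cat cat E cat one ⇒ push push push south cat cat push south cat cat push south cat cat push cat one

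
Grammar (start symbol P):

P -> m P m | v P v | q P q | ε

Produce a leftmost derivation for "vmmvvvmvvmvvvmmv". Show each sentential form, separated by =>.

P => vPv => vmPmv => vmmPmmv => vmmvPvmmv => vmmvvPvvmmv => vmmvvvPvvvmmv => vmmvvvmPmvvvmmv => vmmvvvmvPvmvvvmmv => vmmvvvmvvmvvvmmv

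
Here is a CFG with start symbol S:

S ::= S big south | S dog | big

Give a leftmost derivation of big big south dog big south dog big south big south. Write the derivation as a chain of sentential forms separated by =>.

S => S big south => S big south big south => S dog big south big south => S big south dog big south big south => S dog big south dog big south big south => S big south dog big south dog big south big south => big big south dog big south dog big south big south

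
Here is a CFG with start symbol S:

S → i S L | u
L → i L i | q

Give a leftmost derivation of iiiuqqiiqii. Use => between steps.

S => iSL => iiSLL => iiiSLLL => iiiuLLL => iiiuqLL => iiiuqqL => iiiuqqiLi => iiiuqqiiLii => iiiuqqiiqii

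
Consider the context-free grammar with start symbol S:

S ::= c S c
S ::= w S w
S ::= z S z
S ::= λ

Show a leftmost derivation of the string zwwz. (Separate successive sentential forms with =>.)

S => zSz   [S ::= z S z]
zSz => zwSwz   [S ::= w S w]
zwSwz => zwwz   [S ::= λ]

S => zSz => zwSwz => zwwz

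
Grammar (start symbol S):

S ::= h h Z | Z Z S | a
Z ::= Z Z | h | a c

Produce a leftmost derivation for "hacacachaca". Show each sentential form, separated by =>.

S=>ZZS=>hZS=>hZZS=>hZZZS=>hZZZZS=>hZZZZZS=>hacZZZZS=>hacacZZZS=>hacacacZZS=>hacacachZS=>hacacachacS=>hacacachaca

S => ZZS   [S ::= Z Z S]
ZZS => hZS   [Z ::= h]
hZS => hZZS   [Z ::= Z Z]
hZZS => hZZZS   [Z ::= Z Z]
hZZZS => hZZZZS   [Z ::= Z Z]
hZZZZS => hZZZZZS   [Z ::= Z Z]
hZZZZZS => hacZZZZS   [Z ::= a c]
hacZZZZS => hacacZZZS   [Z ::= a c]
hacacZZZS => hacacacZZS   [Z ::= a c]
hacacacZZS => hacacachZS   [Z ::= h]
hacacachZS => hacacachacS   [Z ::= a c]
hacacachacS => hacacachaca   [S ::= a]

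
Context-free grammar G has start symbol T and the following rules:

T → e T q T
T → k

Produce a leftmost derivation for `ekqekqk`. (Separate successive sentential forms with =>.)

T=>eTqT=>ekqT=>ekqeTqT=>ekqekqT=>ekqekqk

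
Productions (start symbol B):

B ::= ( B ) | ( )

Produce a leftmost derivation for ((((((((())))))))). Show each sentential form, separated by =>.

B=>(B)=>((B))=>(((B)))=>((((B))))=>(((((B)))))=>((((((B))))))=>(((((((B)))))))=>((((((((B))))))))=>((((((((()))))))))

B => (B)   [B ::= ( B )]
(B) => ((B))   [B ::= ( B )]
((B)) => (((B)))   [B ::= ( B )]
(((B))) => ((((B))))   [B ::= ( B )]
((((B)))) => (((((B)))))   [B ::= ( B )]
(((((B))))) => ((((((B))))))   [B ::= ( B )]
((((((B)))))) => (((((((B)))))))   [B ::= ( B )]
(((((((B))))))) => ((((((((B))))))))   [B ::= ( B )]
((((((((B)))))))) => ((((((((()))))))))   [B ::= ( )]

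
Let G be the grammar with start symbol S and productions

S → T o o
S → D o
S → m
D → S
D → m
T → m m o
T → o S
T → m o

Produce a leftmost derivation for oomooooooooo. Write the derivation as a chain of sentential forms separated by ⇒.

S ⇒ Too   [S → T o o]
Too ⇒ oSoo   [T → o S]
oSoo ⇒ oDooo   [S → D o]
oDooo ⇒ oSooo   [D → S]
oSooo ⇒ oDoooo   [S → D o]
oDoooo ⇒ oSoooo   [D → S]
oSoooo ⇒ oToooooo   [S → T o o]
oToooooo ⇒ ooSoooooo   [T → o S]
ooSoooooo ⇒ ooToooooooo   [S → T o o]
ooToooooooo ⇒ oomooooooooo   [T → m o]

S ⇒ Too ⇒ oSoo ⇒ oDooo ⇒ oSooo ⇒ oDoooo ⇒ oSoooo ⇒ oToooooo ⇒ ooSoooooo ⇒ ooToooooooo ⇒ oomooooooooo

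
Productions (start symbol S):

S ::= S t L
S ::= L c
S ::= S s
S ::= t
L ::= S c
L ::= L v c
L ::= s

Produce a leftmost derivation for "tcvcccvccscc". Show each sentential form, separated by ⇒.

S ⇒ Lc ⇒ Scc ⇒ Sscc ⇒ Lcscc ⇒ Lvccscc ⇒ Scvccscc ⇒ Lccvccscc ⇒ Lvcccvccscc ⇒ Scvcccvccscc ⇒ tcvcccvccscc

S ⇒ Lc   [S ::= L c]
Lc ⇒ Scc   [L ::= S c]
Scc ⇒ Sscc   [S ::= S s]
Sscc ⇒ Lcscc   [S ::= L c]
Lcscc ⇒ Lvccscc   [L ::= L v c]
Lvccscc ⇒ Scvccscc   [L ::= S c]
Scvccscc ⇒ Lccvccscc   [S ::= L c]
Lccvccscc ⇒ Lvcccvccscc   [L ::= L v c]
Lvcccvccscc ⇒ Scvcccvccscc   [L ::= S c]
Scvcccvccscc ⇒ tcvcccvccscc   [S ::= t]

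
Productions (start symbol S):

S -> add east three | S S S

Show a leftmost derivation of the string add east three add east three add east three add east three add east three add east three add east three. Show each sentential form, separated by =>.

S => S S S => S S S S S => add east three S S S S => add east three add east three S S S => add east three add east three S S S S S => add east three add east three add east three S S S S => add east three add east three add east three add east three S S S => add east three add east three add east three add east three add east three S S => add east three add east three add east three add east three add east three add east three S => add east three add east three add east three add east three add east three add east three add east three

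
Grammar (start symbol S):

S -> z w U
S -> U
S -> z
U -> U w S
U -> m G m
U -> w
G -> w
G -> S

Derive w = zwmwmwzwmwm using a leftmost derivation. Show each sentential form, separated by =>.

S => zwU   [S -> z w U]
zwU => zwUwS   [U -> U w S]
zwUwS => zwmGmwS   [U -> m G m]
zwmGmwS => zwmSmwS   [G -> S]
zwmSmwS => zwmUmwS   [S -> U]
zwmUmwS => zwmwmwS   [U -> w]
zwmwmwS => zwmwmwzwU   [S -> z w U]
zwmwmwzwU => zwmwmwzwmGm   [U -> m G m]
zwmwmwzwmGm => zwmwmwzwmwm   [G -> w]

S => zwU => zwUwS => zwmGmwS => zwmSmwS => zwmUmwS => zwmwmwS => zwmwmwzwU => zwmwmwzwmGm => zwmwmwzwmwm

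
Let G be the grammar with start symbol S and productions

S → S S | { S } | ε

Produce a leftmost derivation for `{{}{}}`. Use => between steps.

S => {S} => {SS} => {SSS} => {SSSS} => {{S}SSS} => {{}SSS} => {{}{S}SS} => {{}{}SS} => {{}{}S} => {{}{}}

S => {S}   [S → { S }]
{S} => {SS}   [S → S S]
{SS} => {SSS}   [S → S S]
{SSS} => {SSSS}   [S → S S]
{SSSS} => {{S}SSS}   [S → { S }]
{{S}SSS} => {{}SSS}   [S → ε]
{{}SSS} => {{}{S}SS}   [S → { S }]
{{}{S}SS} => {{}{}SS}   [S → ε]
{{}{}SS} => {{}{}S}   [S → ε]
{{}{}S} => {{}{}}   [S → ε]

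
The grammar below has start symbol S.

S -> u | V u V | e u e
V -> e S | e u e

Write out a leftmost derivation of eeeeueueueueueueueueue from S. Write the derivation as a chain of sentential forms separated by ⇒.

S⇒VuV⇒eSuV⇒eVuVuV⇒eeSuVuV⇒eeVuVuVuV⇒eeeSuVuVuV⇒eeeVuVuVuVuV⇒eeeeueuVuVuVuV⇒eeeeueueueuVuVuV⇒eeeeueueueueueuVuV⇒eeeeueueueueueueueuV⇒eeeeueueueueueueueueue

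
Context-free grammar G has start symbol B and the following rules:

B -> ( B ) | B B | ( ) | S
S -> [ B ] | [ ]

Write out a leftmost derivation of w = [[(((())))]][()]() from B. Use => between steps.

B => BB => BBB => SBB => [B]BB => [S]BB => [[B]]BB => [[(B)]]BB => [[((B))]]BB => [[(((B)))]]BB => [[(((())))]]BB => [[(((())))]]SB => [[(((())))]][B]B => [[(((())))]][()]B => [[(((())))]][()]()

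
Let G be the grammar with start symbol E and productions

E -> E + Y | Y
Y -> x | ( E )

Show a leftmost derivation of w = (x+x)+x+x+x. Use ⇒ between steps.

E ⇒ E+Y ⇒ E+Y+Y ⇒ E+Y+Y+Y ⇒ Y+Y+Y+Y ⇒ (E)+Y+Y+Y ⇒ (E+Y)+Y+Y+Y ⇒ (Y+Y)+Y+Y+Y ⇒ (x+Y)+Y+Y+Y ⇒ (x+x)+Y+Y+Y ⇒ (x+x)+x+Y+Y ⇒ (x+x)+x+x+Y ⇒ (x+x)+x+x+x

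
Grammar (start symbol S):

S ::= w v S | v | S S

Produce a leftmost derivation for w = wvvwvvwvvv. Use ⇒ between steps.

S ⇒ wvS ⇒ wvSS ⇒ wvvS ⇒ wvvwvS ⇒ wvvwvSS ⇒ wvvwvvS ⇒ wvvwvvSS ⇒ wvvwvvwvSS ⇒ wvvwvvwvvS ⇒ wvvwvvwvvv

S ⇒ wvS   [S ::= w v S]
wvS ⇒ wvSS   [S ::= S S]
wvSS ⇒ wvvS   [S ::= v]
wvvS ⇒ wvvwvS   [S ::= w v S]
wvvwvS ⇒ wvvwvSS   [S ::= S S]
wvvwvSS ⇒ wvvwvvS   [S ::= v]
wvvwvvS ⇒ wvvwvvSS   [S ::= S S]
wvvwvvSS ⇒ wvvwvvwvSS   [S ::= w v S]
wvvwvvwvSS ⇒ wvvwvvwvvS   [S ::= v]
wvvwvvwvvS ⇒ wvvwvvwvvv   [S ::= v]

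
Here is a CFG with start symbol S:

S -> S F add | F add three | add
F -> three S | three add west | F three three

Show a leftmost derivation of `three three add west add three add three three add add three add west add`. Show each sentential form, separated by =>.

S => S F add   [S -> S F add]
S F add => S F add F add   [S -> S F add]
S F add F add => F add three F add F add   [S -> F add three]
F add three F add F add => three S add three F add F add   [F -> three S]
three S add three F add F add => three F add three add three F add F add   [S -> F add three]
three F add three add three F add F add => three three add west add three add three F add F add   [F -> three add west]
three three add west add three add three F add F add => three three add west add three add three three S add F add   [F -> three S]
three three add west add three add three three S add F add => three three add west add three add three three add add F add   [S -> add]
three three add west add three add three three add add F add => three three add west add three add three three add add three add west add   [F -> three add west]

S => S F add => S F add F add => F add three F add F add => three S add three F add F add => three F add three add three F add F add => three three add west add three add three F add F add => three three add west add three add three three S add F add => three three add west add three add three three add add F add => three three add west add three add three three add add three add west add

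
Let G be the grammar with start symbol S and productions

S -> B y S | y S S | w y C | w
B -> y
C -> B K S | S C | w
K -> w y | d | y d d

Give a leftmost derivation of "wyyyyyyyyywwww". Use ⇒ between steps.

S ⇒ wyC   [S -> w y C]
wyC ⇒ wySC   [C -> S C]
wySC ⇒ wyBySC   [S -> B y S]
wyBySC ⇒ wyyySC   [B -> y]
wyyySC ⇒ wyyyySSC   [S -> y S S]
wyyyySSC ⇒ wyyyyySSSC   [S -> y S S]
wyyyyySSSC ⇒ wyyyyyBySSSC   [S -> B y S]
wyyyyyBySSSC ⇒ wyyyyyyySSSC   [B -> y]
wyyyyyyySSSC ⇒ wyyyyyyyBySSSC   [S -> B y S]
wyyyyyyyBySSSC ⇒ wyyyyyyyyySSSC   [B -> y]
wyyyyyyyyySSSC ⇒ wyyyyyyyyywSSC   [S -> w]
wyyyyyyyyywSSC ⇒ wyyyyyyyyywwSC   [S -> w]
wyyyyyyyyywwSC ⇒ wyyyyyyyyywwwC   [S -> w]
wyyyyyyyyywwwC ⇒ wyyyyyyyyywwww   [C -> w]

S ⇒ wyC ⇒ wySC ⇒ wyBySC ⇒ wyyySC ⇒ wyyyySSC ⇒ wyyyyySSSC ⇒ wyyyyyBySSSC ⇒ wyyyyyyySSSC ⇒ wyyyyyyyBySSSC ⇒ wyyyyyyyyySSSC ⇒ wyyyyyyyyywSSC ⇒ wyyyyyyyyywwSC ⇒ wyyyyyyyyywwwC ⇒ wyyyyyyyyywwww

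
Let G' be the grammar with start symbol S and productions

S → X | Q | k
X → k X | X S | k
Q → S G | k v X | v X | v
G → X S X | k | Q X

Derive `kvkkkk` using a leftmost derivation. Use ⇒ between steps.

S ⇒ Q   [S → Q]
Q ⇒ kvX   [Q → k v X]
kvX ⇒ kvXS   [X → X S]
kvXS ⇒ kvkXS   [X → k X]
kvkXS ⇒ kvkXSS   [X → X S]
kvkXSS ⇒ kvkkSS   [X → k]
kvkkSS ⇒ kvkkXS   [S → X]
kvkkXS ⇒ kvkkkS   [X → k]
kvkkkS ⇒ kvkkkk   [S → k]

S⇒Q⇒kvX⇒kvXS⇒kvkXS⇒kvkXSS⇒kvkkSS⇒kvkkXS⇒kvkkkS⇒kvkkkk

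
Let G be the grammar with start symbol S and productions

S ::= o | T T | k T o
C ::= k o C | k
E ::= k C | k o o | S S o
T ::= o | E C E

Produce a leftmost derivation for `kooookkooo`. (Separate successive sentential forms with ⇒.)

S ⇒ kTo   [S ::= k T o]
kTo ⇒ kECEo   [T ::= E C E]
kECEo ⇒ kSSoCEo   [E ::= S S o]
kSSoCEo ⇒ kTTSoCEo   [S ::= T T]
kTTSoCEo ⇒ koTSoCEo   [T ::= o]
koTSoCEo ⇒ kooSoCEo   [T ::= o]
kooSoCEo ⇒ kooooCEo   [S ::= o]
kooooCEo ⇒ kooookEo   [C ::= k]
kooookEo ⇒ kooookkooo   [E ::= k o o]

S ⇒ kTo ⇒ kECEo ⇒ kSSoCEo ⇒ kTTSoCEo ⇒ koTSoCEo ⇒ kooSoCEo ⇒ kooooCEo ⇒ kooookEo ⇒ kooookkooo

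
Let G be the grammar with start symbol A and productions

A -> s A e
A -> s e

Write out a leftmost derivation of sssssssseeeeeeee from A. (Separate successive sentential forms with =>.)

A => sAe => ssAee => sssAeee => ssssAeeee => sssssAeeeee => ssssssAeeeeee => sssssssAeeeeeee => sssssssseeeeeeee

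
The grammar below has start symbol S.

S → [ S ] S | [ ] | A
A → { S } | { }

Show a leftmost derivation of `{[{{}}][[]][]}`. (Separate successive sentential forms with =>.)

S => A   [S → A]
A => {S}   [A → { S }]
{S} => {[S]S}   [S → [ S ] S]
{[S]S} => {[A]S}   [S → A]
{[A]S} => {[{S}]S}   [A → { S }]
{[{S}]S} => {[{A}]S}   [S → A]
{[{A}]S} => {[{{}}]S}   [A → { }]
{[{{}}]S} => {[{{}}][S]S}   [S → [ S ] S]
{[{{}}][S]S} => {[{{}}][[]]S}   [S → [ ]]
{[{{}}][[]]S} => {[{{}}][[]][]}   [S → [ ]]

S => A => {S} => {[S]S} => {[A]S} => {[{S}]S} => {[{A}]S} => {[{{}}]S} => {[{{}}][S]S} => {[{{}}][[]]S} => {[{{}}][[]][]}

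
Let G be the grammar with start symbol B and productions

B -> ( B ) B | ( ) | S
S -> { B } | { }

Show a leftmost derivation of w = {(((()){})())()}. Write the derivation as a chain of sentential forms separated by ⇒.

B ⇒ S ⇒ {B} ⇒ {(B)B} ⇒ {((B)B)B} ⇒ {(((B)B)B)B} ⇒ {(((())B)B)B} ⇒ {(((())S)B)B} ⇒ {(((()){})B)B} ⇒ {(((()){})())B} ⇒ {(((()){})())()}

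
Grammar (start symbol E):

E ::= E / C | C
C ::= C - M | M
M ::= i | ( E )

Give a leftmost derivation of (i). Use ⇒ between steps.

E ⇒ C ⇒ M ⇒ (E) ⇒ (C) ⇒ (M) ⇒ (i)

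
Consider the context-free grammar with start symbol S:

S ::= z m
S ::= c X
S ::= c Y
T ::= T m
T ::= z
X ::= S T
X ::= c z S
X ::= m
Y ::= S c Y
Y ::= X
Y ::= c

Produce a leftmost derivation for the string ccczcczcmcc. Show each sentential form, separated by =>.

S => cY => cScY => ccXcY => ccczScY => ccczcXcY => ccczcczScY => ccczcczcYcY => ccczcczcXcY => ccczcczcmcY => ccczcczcmcc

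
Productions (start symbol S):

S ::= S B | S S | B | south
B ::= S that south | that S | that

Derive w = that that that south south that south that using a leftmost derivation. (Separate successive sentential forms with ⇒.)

S ⇒ S B ⇒ S B B ⇒ S B B B ⇒ B B B B ⇒ that B B B ⇒ that S that south B B ⇒ that B that south B B ⇒ that that that south B B ⇒ that that that south S that south B ⇒ that that that south south that south B ⇒ that that that south south that south that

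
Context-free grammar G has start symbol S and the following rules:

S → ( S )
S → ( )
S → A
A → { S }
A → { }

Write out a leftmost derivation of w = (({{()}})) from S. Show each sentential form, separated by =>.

S => (S)   [S → ( S )]
(S) => ((S))   [S → ( S )]
((S)) => ((A))   [S → A]
((A)) => (({S}))   [A → { S }]
(({S})) => (({A}))   [S → A]
(({A})) => (({{S}}))   [A → { S }]
(({{S}})) => (({{()}}))   [S → ( )]

S=>(S)=>((S))=>((A))=>(({S}))=>(({A}))=>(({{S}}))=>(({{()}}))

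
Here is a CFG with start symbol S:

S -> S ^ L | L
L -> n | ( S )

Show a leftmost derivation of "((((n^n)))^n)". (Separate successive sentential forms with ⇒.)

S ⇒ L ⇒ (S) ⇒ (S^L) ⇒ (L^L) ⇒ ((S)^L) ⇒ ((L)^L) ⇒ (((S))^L) ⇒ (((L))^L) ⇒ ((((S)))^L) ⇒ ((((S^L)))^L) ⇒ ((((L^L)))^L) ⇒ ((((n^L)))^L) ⇒ ((((n^n)))^L) ⇒ ((((n^n)))^n)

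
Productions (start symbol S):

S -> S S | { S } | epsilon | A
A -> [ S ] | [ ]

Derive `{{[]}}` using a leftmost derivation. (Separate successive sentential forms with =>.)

S => SS => SSS => {S}SS => {SS}SS => {SSS}SS => {{S}SS}SS => {{A}SS}SS => {{[]}SS}SS => {{[]}S}SS => {{[]}}SS => {{[]}}S => {{[]}}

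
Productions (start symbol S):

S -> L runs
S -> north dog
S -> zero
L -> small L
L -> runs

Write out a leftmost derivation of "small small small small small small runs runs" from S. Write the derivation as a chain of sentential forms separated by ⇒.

S ⇒ L runs ⇒ small L runs ⇒ small small L runs ⇒ small small small L runs ⇒ small small small small L runs ⇒ small small small small small L runs ⇒ small small small small small small L runs ⇒ small small small small small small runs runs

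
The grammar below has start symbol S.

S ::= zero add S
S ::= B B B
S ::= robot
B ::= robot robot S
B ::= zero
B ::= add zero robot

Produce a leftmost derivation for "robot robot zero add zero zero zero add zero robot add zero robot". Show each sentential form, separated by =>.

S => B B B   [S ::= B B B]
B B B => robot robot S B B   [B ::= robot robot S]
robot robot S B B => robot robot zero add S B B   [S ::= zero add S]
robot robot zero add S B B => robot robot zero add B B B B B   [S ::= B B B]
robot robot zero add B B B B B => robot robot zero add zero B B B B   [B ::= zero]
robot robot zero add zero B B B B => robot robot zero add zero zero B B B   [B ::= zero]
robot robot zero add zero zero B B B => robot robot zero add zero zero zero B B   [B ::= zero]
robot robot zero add zero zero zero B B => robot robot zero add zero zero zero add zero robot B   [B ::= add zero robot]
robot robot zero add zero zero zero add zero robot B => robot robot zero add zero zero zero add zero robot add zero robot   [B ::= add zero robot]

S => B B B => robot robot S B B => robot robot zero add S B B => robot robot zero add B B B B B => robot robot zero add zero B B B B => robot robot zero add zero zero B B B => robot robot zero add zero zero zero B B => robot robot zero add zero zero zero add zero robot B => robot robot zero add zero zero zero add zero robot add zero robot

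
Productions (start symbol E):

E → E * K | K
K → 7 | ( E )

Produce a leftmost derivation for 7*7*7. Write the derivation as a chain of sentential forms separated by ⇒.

E ⇒ E*K ⇒ E*K*K ⇒ K*K*K ⇒ 7*K*K ⇒ 7*7*K ⇒ 7*7*7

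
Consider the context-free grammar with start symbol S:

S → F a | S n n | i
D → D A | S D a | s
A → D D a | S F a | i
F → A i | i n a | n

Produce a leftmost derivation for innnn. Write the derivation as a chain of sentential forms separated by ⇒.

S ⇒ Snn ⇒ Snnnn ⇒ innnn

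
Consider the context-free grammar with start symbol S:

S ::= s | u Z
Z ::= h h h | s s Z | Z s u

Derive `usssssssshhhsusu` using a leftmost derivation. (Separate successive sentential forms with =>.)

S => uZ => ussZ => ussZsu => ussssZsu => ussssssZsu => ussssssssZsu => ussssssssZsusu => usssssssshhhsusu

S => uZ   [S ::= u Z]
uZ => ussZ   [Z ::= s s Z]
ussZ => ussZsu   [Z ::= Z s u]
ussZsu => ussssZsu   [Z ::= s s Z]
ussssZsu => ussssssZsu   [Z ::= s s Z]
ussssssZsu => ussssssssZsu   [Z ::= s s Z]
ussssssssZsu => ussssssssZsusu   [Z ::= Z s u]
ussssssssZsusu => usssssssshhhsusu   [Z ::= h h h]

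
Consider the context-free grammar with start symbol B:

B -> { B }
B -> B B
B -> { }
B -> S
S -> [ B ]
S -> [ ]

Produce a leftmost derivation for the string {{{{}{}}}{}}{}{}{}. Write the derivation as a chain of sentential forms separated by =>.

B => BB   [B -> B B]
BB => BBB   [B -> B B]
BBB => BBBB   [B -> B B]
BBBB => {B}BBB   [B -> { B }]
{B}BBB => {BB}BBB   [B -> B B]
{BB}BBB => {{B}B}BBB   [B -> { B }]
{{B}B}BBB => {{{B}}B}BBB   [B -> { B }]
{{{B}}B}BBB => {{{BB}}B}BBB   [B -> B B]
{{{BB}}B}BBB => {{{{}B}}B}BBB   [B -> { }]
{{{{}B}}B}BBB => {{{{}{}}}B}BBB   [B -> { }]
{{{{}{}}}B}BBB => {{{{}{}}}{}}BBB   [B -> { }]
{{{{}{}}}{}}BBB => {{{{}{}}}{}}{}BB   [B -> { }]
{{{{}{}}}{}}{}BB => {{{{}{}}}{}}{}{}B   [B -> { }]
{{{{}{}}}{}}{}{}B => {{{{}{}}}{}}{}{}{}   [B -> { }]

B=>BB=>BBB=>BBBB=>{B}BBB=>{BB}BBB=>{{B}B}BBB=>{{{B}}B}BBB=>{{{BB}}B}BBB=>{{{{}B}}B}BBB=>{{{{}{}}}B}BBB=>{{{{}{}}}{}}BBB=>{{{{}{}}}{}}{}BB=>{{{{}{}}}{}}{}{}B=>{{{{}{}}}{}}{}{}{}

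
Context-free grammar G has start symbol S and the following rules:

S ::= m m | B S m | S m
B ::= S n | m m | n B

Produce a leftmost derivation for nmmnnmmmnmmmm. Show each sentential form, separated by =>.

S => BSm   [S ::= B S m]
BSm => nBSm   [B ::= n B]
nBSm => nmmSm   [B ::= m m]
nmmSm => nmmBSmm   [S ::= B S m]
nmmBSmm => nmmnBSmm   [B ::= n B]
nmmnBSmm => nmmnnBSmm   [B ::= n B]
nmmnnBSmm => nmmnnSnSmm   [B ::= S n]
nmmnnSnSmm => nmmnnSmnSmm   [S ::= S m]
nmmnnSmnSmm => nmmnnmmmnSmm   [S ::= m m]
nmmnnmmmnSmm => nmmnnmmmnmmmm   [S ::= m m]

S => BSm => nBSm => nmmSm => nmmBSmm => nmmnBSmm => nmmnnBSmm => nmmnnSnSmm => nmmnnSmnSmm => nmmnnmmmnSmm => nmmnnmmmnmmmm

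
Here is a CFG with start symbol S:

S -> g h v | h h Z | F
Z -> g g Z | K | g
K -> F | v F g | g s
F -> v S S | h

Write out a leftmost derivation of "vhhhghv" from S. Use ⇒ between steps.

S ⇒ F ⇒ vSS ⇒ vhhZS ⇒ vhhKS ⇒ vhhFS ⇒ vhhhS ⇒ vhhhghv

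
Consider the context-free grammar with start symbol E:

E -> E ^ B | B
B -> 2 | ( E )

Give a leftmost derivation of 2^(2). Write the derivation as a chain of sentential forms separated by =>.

E => E^B => B^B => 2^B => 2^(E) => 2^(B) => 2^(2)

E => E^B   [E -> E ^ B]
E^B => B^B   [E -> B]
B^B => 2^B   [B -> 2]
2^B => 2^(E)   [B -> ( E )]
2^(E) => 2^(B)   [E -> B]
2^(B) => 2^(2)   [B -> 2]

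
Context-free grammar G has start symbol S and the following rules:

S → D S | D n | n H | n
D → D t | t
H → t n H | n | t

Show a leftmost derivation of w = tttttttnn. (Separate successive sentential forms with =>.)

S=>DS=>DtS=>DttS=>DtttS=>DttttS=>tttttS=>tttttDS=>ttttttS=>ttttttDS=>tttttttS=>tttttttnH=>tttttttnn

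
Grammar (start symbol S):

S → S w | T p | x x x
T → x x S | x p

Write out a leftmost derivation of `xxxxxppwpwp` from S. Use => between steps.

S => Tp => xxSp => xxSwp => xxTpwp => xxxxSpwp => xxxxSwpwp => xxxxTpwpwp => xxxxxppwpwp

S => Tp   [S → T p]
Tp => xxSp   [T → x x S]
xxSp => xxSwp   [S → S w]
xxSwp => xxTpwp   [S → T p]
xxTpwp => xxxxSpwp   [T → x x S]
xxxxSpwp => xxxxSwpwp   [S → S w]
xxxxSwpwp => xxxxTpwpwp   [S → T p]
xxxxTpwpwp => xxxxxppwpwp   [T → x p]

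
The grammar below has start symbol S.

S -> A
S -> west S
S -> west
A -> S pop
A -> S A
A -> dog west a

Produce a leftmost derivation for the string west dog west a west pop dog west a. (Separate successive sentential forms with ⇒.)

S ⇒ west S ⇒ west A ⇒ west S A ⇒ west A A ⇒ west S A A ⇒ west A A A ⇒ west dog west a A A ⇒ west dog west a S pop A ⇒ west dog west a west pop A ⇒ west dog west a west pop dog west a

S ⇒ west S   [S -> west S]
west S ⇒ west A   [S -> A]
west A ⇒ west S A   [A -> S A]
west S A ⇒ west A A   [S -> A]
west A A ⇒ west S A A   [A -> S A]
west S A A ⇒ west A A A   [S -> A]
west A A A ⇒ west dog west a A A   [A -> dog west a]
west dog west a A A ⇒ west dog west a S pop A   [A -> S pop]
west dog west a S pop A ⇒ west dog west a west pop A   [S -> west]
west dog west a west pop A ⇒ west dog west a west pop dog west a   [A -> dog west a]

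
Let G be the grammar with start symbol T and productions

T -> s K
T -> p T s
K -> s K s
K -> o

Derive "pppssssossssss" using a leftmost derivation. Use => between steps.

T=>pTs=>ppTss=>pppTsss=>pppsKsss=>pppssKssss=>pppsssKsssss=>pppssssKssssss=>pppssssossssss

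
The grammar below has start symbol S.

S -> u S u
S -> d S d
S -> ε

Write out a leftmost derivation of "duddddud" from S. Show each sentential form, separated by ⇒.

S ⇒ dSd ⇒ duSud ⇒ dudSdud ⇒ duddSddud ⇒ duddddud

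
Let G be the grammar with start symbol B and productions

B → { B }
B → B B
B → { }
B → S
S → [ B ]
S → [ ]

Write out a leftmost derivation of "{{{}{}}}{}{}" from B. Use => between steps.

B=>BB=>BBB=>{B}BB=>{{B}}BB=>{{BB}}BB=>{{{}B}}BB=>{{{}{}}}BB=>{{{}{}}}{}B=>{{{}{}}}{}{}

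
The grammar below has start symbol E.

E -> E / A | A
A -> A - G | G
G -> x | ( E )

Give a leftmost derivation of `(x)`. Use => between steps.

E=>A=>G=>(E)=>(A)=>(G)=>(x)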